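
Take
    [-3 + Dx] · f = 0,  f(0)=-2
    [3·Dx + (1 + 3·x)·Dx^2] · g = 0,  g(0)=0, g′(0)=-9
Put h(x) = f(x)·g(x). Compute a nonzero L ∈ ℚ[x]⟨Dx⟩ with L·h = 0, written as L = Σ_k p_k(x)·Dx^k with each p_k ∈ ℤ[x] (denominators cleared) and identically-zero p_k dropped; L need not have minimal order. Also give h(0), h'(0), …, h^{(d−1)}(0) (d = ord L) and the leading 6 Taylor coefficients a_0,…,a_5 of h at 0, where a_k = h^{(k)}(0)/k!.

L = 27·x + (-3 - 18·x)·Dx + (1 + 3·x)·Dx^2  (order 2).
h: a_k = 0, 18, 27, 54, 0, 2187/20, …
ICs: h(0) = 0, h′(0) = 18.

f: a_k = -2, -6, -9, -9, -27/4, -81/20, …
g: a_k = 0, -9, 27/2, -27, 243/4, -729/5, …
Sym-product of L_f,L_g gives L₀ (≤ ord 2).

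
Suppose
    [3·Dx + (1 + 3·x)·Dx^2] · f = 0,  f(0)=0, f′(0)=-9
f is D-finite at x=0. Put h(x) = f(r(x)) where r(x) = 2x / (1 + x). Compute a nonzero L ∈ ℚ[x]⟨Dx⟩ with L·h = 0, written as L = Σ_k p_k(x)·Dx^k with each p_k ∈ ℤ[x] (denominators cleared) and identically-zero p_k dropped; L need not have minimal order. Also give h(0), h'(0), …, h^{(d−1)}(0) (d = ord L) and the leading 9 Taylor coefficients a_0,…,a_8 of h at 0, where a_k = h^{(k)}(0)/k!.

L = (8 + 14·x)·Dx + (1 + 8·x + 7·x^2)·Dx^2  (order 2).
h: a_k = 0, -18, 72, -342, 1800, -50418/5, 58824, -2470626/7, 2161800, …
ICs: h(0) = 0, h′(0) = -18.

f: a_k = 0, -9, 27/2, -27, 243/4, -729/5, 729/2, -6561/7, 19683/8, …
f∘r: x↦r, Dx↦Dx/r' in L_f ⇒ L₀.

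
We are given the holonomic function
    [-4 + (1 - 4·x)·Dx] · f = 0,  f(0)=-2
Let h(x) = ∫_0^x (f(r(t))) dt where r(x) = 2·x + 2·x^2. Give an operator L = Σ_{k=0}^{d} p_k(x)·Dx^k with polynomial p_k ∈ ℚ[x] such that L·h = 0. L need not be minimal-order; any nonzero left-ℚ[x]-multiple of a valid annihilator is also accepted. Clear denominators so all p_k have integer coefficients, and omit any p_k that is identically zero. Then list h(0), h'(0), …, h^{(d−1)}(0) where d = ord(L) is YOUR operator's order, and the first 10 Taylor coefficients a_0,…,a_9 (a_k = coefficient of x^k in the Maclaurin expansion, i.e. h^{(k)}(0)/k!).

L = (8 + 16·x)·Dx + (-1 + 8·x + 8·x^2)·Dx^2  (order 2).
h: a_k = 0, -2, -8, -48, -320, -11392/5, -16896, -902144/7, -1003520, -7938048, …
ICs: h(0) = 0, h′(0) = -2.

f: a_k = -2, -8, -32, -128, -512, -2048, -8192, -32768, -131072, -524288, …
f∘r: x↦r, Dx↦Dx/r' in L_f ⇒ L₀.
h=∫₀ˣh₀: take L = L₀·Dx.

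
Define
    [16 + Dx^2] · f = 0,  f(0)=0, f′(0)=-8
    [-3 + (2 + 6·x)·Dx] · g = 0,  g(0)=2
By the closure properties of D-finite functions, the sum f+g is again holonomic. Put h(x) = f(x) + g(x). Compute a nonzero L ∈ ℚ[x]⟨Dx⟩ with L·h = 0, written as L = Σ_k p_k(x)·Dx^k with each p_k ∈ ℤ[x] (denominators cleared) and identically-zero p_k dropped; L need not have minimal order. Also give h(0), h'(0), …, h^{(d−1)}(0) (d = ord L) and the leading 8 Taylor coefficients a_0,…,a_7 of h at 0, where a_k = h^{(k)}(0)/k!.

f: a_k = 0, -8, 0, 64/3, 0, -256/15, 0, 2048/315, …
g: a_k = 2, 3, -9/4, 27/8, -405/64, 1701/128, -15309/512, 72171/1024, …
Weyl lclm of L_f,L_g ⇒ L₀ (ord ≤ 3).
L = (-4368 - 18432·x - 27648·x^2) + (1760 + 17568·x + 55296·x^2 + 55296·x^3)·Dx + (-273 - 1152·x - 1728·x^2)·Dx^2 + (110 + 1098·x + 3456·x^2 + 3456·x^3)·Dx^3  (order 3).
h: a_k = 2, -5, -9/4, 593/24, -405/64, -7253/1920, -15309/512, 24831017/322560, …
ICs: h(0) = 2, h′(0) = -5, h′′(0) = -9/2.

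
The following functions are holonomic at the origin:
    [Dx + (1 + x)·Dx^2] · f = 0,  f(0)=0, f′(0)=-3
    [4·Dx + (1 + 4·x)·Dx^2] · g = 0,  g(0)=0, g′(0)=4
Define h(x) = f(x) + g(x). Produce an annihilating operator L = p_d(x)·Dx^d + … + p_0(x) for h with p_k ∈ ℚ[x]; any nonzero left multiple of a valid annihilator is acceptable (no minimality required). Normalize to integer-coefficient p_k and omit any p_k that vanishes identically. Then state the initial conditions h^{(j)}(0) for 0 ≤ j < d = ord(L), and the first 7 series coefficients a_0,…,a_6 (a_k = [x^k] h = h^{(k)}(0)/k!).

L = 8·Dx + (10 + 16·x)·Dx^2 + (1 + 5·x + 4·x^2)·Dx^3  (order 3).
h: a_k = 0, 1, -13/2, 61/3, -253/4, 1021/5, -4093/6, …
ICs: h(0) = 0, h′(0) = 1, h′′(0) = -13.

f: a_k = 0, -3, 3/2, -1, 3/4, -3/5, 1/2, …
g: a_k = 0, 4, -8, 64/3, -64, 1024/5, -2048/3, …
Sum ⇒ L₀ = lclm(L_f,L_g) in ℚ(x)⟨Dx⟩.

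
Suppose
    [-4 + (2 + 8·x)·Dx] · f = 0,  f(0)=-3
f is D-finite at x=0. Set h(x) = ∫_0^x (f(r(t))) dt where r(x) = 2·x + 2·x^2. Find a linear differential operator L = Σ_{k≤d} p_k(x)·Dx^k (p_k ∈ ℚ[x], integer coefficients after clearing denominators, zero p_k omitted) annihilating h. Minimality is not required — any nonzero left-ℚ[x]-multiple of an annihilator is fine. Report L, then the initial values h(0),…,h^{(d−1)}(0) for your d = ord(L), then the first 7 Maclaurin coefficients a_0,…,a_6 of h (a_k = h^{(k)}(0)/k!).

f: a_k = -3, -6, 6, -12, 30, -84, 252, …
f∘r: x↦r, Dx↦Dx/r' in L_f ⇒ L₀.
Integrate: L := L₀·Dx.
L = (-4 - 8·x)·Dx + (1 + 8·x + 8·x^2)·Dx^2  (order 2).
h: a_k = 0, -3, -6, 4, -12, 216/5, -176, …
ICs: h(0) = 0, h′(0) = -3.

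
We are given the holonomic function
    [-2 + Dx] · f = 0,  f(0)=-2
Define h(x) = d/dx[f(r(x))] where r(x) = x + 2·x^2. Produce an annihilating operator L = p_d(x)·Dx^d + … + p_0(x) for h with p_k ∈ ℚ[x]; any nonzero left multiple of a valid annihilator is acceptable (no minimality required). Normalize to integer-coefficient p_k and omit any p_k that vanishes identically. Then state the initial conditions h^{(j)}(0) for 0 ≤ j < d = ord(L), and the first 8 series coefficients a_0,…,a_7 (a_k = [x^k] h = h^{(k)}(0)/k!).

L = (6 + 16·x + 32·x^2) + (-1 - 4·x)·Dx  (order 1).
h: a_k = -4, -24, -56, -400/3, -216, -5296/15, -20848/45, -63328/105, …
ICs: h(0) = -4.

f: a_k = -2, -4, -4, -8/3, -4/3, -8/15, -8/45, -16/315, …
Substitute x→r, Dx→(1/r')Dx; clear ⇒ L₀.
Derive L from L₀ (diff closure).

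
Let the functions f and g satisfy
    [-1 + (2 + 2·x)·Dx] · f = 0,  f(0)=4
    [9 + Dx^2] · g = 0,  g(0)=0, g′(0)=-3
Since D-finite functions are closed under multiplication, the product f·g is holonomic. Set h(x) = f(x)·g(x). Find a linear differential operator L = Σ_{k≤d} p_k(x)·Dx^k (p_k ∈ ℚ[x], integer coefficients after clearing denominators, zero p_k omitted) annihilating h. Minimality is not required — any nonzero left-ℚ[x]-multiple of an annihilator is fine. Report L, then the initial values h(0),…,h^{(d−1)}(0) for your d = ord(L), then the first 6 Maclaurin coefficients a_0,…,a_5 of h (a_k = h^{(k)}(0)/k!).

L = (39 + 72·x + 36·x^2) + (-4 - 4·x)·Dx + (4 + 8·x + 4·x^2)·Dx^2  (order 2).
h: a_k = 0, -12, -6, 39/2, 33/4, -1581/160, …
ICs: h(0) = 0, h′(0) = -12.

f: a_k = 4, 2, -1/2, 1/4, -5/32, 7/64, …
g: a_k = 0, -3, 0, 9/2, 0, -81/40, …
Sym-product of L_f,L_g gives L₀ (≤ ord 2).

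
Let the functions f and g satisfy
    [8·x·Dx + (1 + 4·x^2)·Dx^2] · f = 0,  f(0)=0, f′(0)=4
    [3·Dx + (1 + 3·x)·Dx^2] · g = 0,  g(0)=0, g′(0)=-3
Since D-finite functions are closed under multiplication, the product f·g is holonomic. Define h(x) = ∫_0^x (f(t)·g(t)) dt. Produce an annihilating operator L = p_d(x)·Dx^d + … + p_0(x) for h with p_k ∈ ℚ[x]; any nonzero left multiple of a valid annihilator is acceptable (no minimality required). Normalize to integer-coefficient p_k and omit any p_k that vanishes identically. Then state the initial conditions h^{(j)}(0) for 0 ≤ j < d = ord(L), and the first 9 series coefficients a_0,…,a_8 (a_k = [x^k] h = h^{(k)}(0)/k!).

f: a_k = 0, 4, 0, -16/3, 0, 64/5, 0, -256/7, 0, …
g: a_k = 0, -3, 9/2, -9, 81/4, -243/5, 243/2, -2187/7, 6561/8, …
f·g: L₀ = L_f ⊗_s L_g, ord ≤ 2·2.
∫: right-multiply L₀ by Dx.
L = (1632 + 8496·x + 23040·x^2 + 110016·x^3 + 207360·x^4 + 269568·x^5 + 82944·x^7)·Dx^2 + (418 + 6672·x + 44112·x^2 + 151488·x^3 + 393984·x^4 + 642816·x^5 + 725760·x^6 + 82944·x^7 + 290304·x^8)·Dx^3 + (204 + 1844·x + 12096·x^2 + 47408·x^3 + 122880·x^4 + 240192·x^5 + 331776·x^6 + 361728·x^7 + 82944·x^8 + 165888·x^9)·Dx^4 + (25 + 246·x + 1217·x^2 + 4128·x^3 + 10624·x^4 + 22080·x^5 + 34272·x^6 + 41472·x^7 + 43776·x^8 + 13824·x^9 + 20736·x^10)·Dx^5  (order 5).
h: a_k = 0, 0, 0, -4, 9/2, -4, 19/2, -132/5, 1089/20, …
ICs: h(0) = 0, h′(0) = 0, h′′(0) = 0, h′′′(0) = -24, h′′′′(0) = 108.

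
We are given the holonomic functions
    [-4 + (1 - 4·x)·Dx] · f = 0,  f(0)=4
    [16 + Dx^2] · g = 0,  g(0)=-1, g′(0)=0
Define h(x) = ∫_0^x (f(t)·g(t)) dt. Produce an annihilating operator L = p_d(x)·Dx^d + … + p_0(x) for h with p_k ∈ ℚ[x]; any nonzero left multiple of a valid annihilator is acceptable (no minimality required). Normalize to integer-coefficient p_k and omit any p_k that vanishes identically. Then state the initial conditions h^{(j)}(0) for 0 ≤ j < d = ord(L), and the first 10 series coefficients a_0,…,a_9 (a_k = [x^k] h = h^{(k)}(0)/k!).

L = (-16 + 64·x)·Dx + 8·Dx^2 + (-1 + 4·x)·Dx^3  (order 3).
h: a_k = 0, -4, -8, -32/3, -32, -1664/15, -3328/9, -398336/315, -199168/45, -8923136/567, …
ICs: h(0) = 0, h′(0) = -4, h′′(0) = -16.

f: a_k = 4, 16, 64, 256, 1024, 4096, 16384, 65536, 262144, 1048576, …
g: a_k = -1, 0, 8, 0, -32/3, 0, 256/45, 0, -512/315, 0, …
L₀ := L_f ⊗_s L_g (sym. prod.), ord ≤ 2.
∫: right-multiply L₀ by Dx.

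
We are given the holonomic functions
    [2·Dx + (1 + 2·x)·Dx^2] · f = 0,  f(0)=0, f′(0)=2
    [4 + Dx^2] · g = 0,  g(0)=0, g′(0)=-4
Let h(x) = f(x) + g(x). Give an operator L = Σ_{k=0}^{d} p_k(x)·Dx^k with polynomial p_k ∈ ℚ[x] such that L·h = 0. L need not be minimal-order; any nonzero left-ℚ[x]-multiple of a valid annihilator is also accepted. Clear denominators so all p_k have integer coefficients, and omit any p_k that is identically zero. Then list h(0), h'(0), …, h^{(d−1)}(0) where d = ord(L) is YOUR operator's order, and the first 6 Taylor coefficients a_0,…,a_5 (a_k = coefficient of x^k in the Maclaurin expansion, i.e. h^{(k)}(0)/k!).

f: a_k = 0, 2, -2, 8/3, -4, 32/5, …
g: a_k = 0, -4, 0, 8/3, 0, -8/15, …
Weyl lclm of L_f,L_g ⇒ L₀ (ord ≤ 4).
L = (56 + 32·x + 32·x^2)·Dx + (12 + 40·x + 48·x^2 + 32·x^3)·Dx^2 + (14 + 8·x + 8·x^2)·Dx^3 + (3 + 10·x + 12·x^2 + 8·x^3)·Dx^4  (order 4).
h: a_k = 0, -2, -2, 16/3, -4, 88/15, …
ICs: h(0) = 0, h′(0) = -2, h′′(0) = -4, h′′′(0) = 32.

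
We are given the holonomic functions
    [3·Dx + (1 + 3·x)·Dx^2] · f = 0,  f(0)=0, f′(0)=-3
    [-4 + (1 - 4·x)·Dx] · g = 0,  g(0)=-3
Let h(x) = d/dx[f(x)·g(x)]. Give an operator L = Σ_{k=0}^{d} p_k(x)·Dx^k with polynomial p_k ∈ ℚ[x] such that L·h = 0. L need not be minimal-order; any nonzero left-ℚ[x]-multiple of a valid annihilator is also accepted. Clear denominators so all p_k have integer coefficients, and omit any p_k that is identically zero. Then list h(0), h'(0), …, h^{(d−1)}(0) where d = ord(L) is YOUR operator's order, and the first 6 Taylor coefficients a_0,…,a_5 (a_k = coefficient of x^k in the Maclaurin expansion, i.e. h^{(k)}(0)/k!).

L = 48 + (6 + 60·x)·Dx + (-1 + x + 12·x^2)·Dx^2  (order 2).
h: a_k = 9, 45, 351, 1629, 8874, 202041/5, …
ICs: h(0) = 9, h′(0) = 45.

f: a_k = 0, -3, 9/2, -9, 81/4, -243/5, …
g: a_k = -3, -12, -48, -192, -768, -3072, …
Product ⇒ symmetric product L₀, ord ≤ 2.
Differentiate: ansatz ord ≤ ord L₀ ⇒ L.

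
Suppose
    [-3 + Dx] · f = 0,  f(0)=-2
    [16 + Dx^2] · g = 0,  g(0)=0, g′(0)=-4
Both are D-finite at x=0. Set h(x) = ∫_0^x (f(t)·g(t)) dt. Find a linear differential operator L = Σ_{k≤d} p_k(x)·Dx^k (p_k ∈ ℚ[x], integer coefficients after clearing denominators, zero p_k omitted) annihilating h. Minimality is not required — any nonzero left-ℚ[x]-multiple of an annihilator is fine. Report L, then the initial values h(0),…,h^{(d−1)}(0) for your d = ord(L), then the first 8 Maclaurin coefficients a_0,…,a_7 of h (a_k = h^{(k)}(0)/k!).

L = 25·Dx - 6·Dx^2 + Dx^3  (order 3).
h: a_k = 0, 0, 4, 8, 11/3, -28/5, -779/90, -143/35, …
ICs: h(0) = 0, h′(0) = 0, h′′(0) = 8.

f: a_k = -2, -6, -9, -9, -27/4, -81/20, -81/40, -243/280, …
g: a_k = 0, -4, 0, 32/3, 0, -128/15, 0, 1024/315, …
h₀=f·g: eliminate ⇒ L₀, order ≤ 1·2.
h=∫₀ˣh₀: take L = L₀·Dx.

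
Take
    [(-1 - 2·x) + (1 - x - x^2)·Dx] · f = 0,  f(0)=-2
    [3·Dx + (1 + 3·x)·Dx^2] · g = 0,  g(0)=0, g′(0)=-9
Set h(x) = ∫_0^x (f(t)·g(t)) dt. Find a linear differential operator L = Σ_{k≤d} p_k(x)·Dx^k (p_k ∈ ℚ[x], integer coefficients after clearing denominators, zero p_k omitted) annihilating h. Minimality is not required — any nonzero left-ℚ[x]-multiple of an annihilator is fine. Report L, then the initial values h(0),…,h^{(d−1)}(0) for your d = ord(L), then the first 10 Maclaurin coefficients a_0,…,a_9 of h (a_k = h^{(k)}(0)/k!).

f: a_k = -2, -2, -4, -6, -10, -16, -26, -42, -68, -110, …
g: a_k = 0, -9, 27/2, -27, 243/4, -729/5, 729/2, -6561/7, 19683/8, -6561, …
h₀=f·g: eliminate ⇒ L₀, order ≤ 1·2.
h=∫₀ˣh₀: take L = L₀·Dx.
L = (5 + 12·x)·Dx + (-1 + 13·x + 15·x^2)·Dx^2 + (-1 - 2·x + 4·x^2 + 3·x^3)·Dx^3  (order 3).
h: a_k = 0, 0, 9, -3, 63/4, -27/2, 957/20, -2547/35, 115659/560, -58767/140, …
ICs: h(0) = 0, h′(0) = 0, h′′(0) = 18.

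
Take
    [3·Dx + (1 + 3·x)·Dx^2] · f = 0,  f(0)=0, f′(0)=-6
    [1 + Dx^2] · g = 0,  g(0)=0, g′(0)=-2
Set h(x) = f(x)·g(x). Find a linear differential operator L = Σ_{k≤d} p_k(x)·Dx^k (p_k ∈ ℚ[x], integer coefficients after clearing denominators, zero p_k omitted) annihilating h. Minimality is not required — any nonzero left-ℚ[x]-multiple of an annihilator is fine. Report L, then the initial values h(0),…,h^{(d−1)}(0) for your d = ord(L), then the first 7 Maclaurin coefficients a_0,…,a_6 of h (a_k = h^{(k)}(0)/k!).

L = (-203 - 222·x - 189·x^2 + 432·x^3 + 324·x^4) + (-84 - 108·x + 648·x^2 + 648·x^3)·Dx + (-208 - 228·x - 54·x^2 + 864·x^3 + 648·x^4)·Dx^2 + (-84 - 108·x + 648·x^2 + 648·x^3)·Dx^3 + (-5 - 6·x + 135·x^2 + 432·x^3 + 324·x^4)·Dx^4  (order 4).
h: a_k = 0, 0, 12, -18, 34, -78, 377/2, …
ICs: h(0) = 0, h′(0) = 0, h′′(0) = 24, h′′′(0) = -108.

f: a_k = 0, -6, 9, -18, 81/2, -486/5, 243, …
g: a_k = 0, -2, 0, 1/3, 0, -1/60, 0, …
h₀=f·g: eliminate ⇒ L₀, order ≤ 2·2.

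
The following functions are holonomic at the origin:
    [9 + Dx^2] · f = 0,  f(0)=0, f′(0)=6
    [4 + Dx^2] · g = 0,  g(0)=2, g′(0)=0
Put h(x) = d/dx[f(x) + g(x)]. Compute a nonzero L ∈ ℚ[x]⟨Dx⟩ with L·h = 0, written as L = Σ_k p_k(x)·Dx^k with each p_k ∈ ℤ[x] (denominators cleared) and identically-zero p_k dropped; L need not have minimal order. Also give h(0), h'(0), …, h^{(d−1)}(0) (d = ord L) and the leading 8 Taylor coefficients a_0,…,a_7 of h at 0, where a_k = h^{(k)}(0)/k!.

L = 36 + 13·Dx^2 + Dx^4  (order 4).
h: a_k = 6, -8, -27, 16/3, 81/4, -16/15, -243/40, 32/315, …
ICs: h(0) = 6, h′(0) = -8, h′′(0) = -54, h′′′(0) = 32.

f: a_k = 0, 6, 0, -9, 0, 81/20, 0, -243/280, …
g: a_k = 2, 0, -4, 0, 4/3, 0, -8/45, 0, …
Sum ⇒ L₀ = lclm(L_f,L_g) in ℚ(x)⟨Dx⟩.
h=h₀': d/dx-closure on L₀ ⇒ L.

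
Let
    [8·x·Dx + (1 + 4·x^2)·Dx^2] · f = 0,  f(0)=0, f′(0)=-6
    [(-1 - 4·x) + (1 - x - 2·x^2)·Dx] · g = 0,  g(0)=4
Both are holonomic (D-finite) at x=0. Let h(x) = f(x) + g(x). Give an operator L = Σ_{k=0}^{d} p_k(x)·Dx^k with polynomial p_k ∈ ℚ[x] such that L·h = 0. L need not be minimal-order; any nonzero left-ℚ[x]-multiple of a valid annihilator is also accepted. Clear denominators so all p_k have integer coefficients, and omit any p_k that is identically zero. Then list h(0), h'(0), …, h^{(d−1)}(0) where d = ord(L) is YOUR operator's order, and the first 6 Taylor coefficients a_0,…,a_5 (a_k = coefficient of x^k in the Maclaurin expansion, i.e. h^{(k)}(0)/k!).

f: a_k = 0, -6, 0, 8, 0, -96/5, …
g: a_k = 4, 4, 12, 20, 44, 84, …
f+g: L₀ = lclm(L_f,L_g), ord ≤ 2+1.
L = (24 - 96·x - 864·x^2 - 1536·x^3 - 3264·x^4 - 768·x^6)·Dx + (-19 - 80·x - 100·x^2 - 544·x^3 - 1424·x^4 - 2368·x^5 - 192·x^6 - 768·x^7)·Dx^2 + (3 + 7·x + 32·x^2 - 28·x^3 + 24·x^4 - 240·x^5 - 256·x^6 - 64·x^7 - 128·x^8)·Dx^3  (order 3).
h: a_k = 4, -2, 12, 28, 44, 324/5, …
ICs: h(0) = 4, h′(0) = -2, h′′(0) = 24.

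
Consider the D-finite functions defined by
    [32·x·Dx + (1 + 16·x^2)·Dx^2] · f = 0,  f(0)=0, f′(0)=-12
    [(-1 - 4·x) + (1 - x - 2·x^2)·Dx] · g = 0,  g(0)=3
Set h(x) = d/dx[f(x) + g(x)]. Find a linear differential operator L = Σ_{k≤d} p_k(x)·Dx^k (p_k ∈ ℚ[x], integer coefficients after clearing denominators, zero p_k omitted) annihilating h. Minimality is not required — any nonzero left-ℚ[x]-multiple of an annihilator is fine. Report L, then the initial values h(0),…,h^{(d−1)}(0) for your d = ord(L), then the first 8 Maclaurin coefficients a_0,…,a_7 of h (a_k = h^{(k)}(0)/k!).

L = (96 - 384·x - 6912·x^2 - 15360·x^3 - 40704·x^4 - 12288·x^6) + (-31 - 104·x + 392·x^2 - 736·x^3 - 14912·x^4 - 27904·x^5 - 3072·x^6 - 12288·x^7)·Dx + (3 + 19·x + 128·x^2 + 152·x^3 + 1128·x^4 - 2496·x^5 - 2560·x^6 - 1024·x^7 - 2048·x^8)·Dx^2  (order 2).
h: a_k = -9, 18, 237, 132, -2757, 774, 50937, 4104, …
ICs: h(0) = -9, h′(0) = 18.

f: a_k = 0, -12, 0, 64, 0, -3072/5, 0, 49152/7, …
g: a_k = 3, 3, 9, 15, 33, 63, 129, 255, …
h₀=f+g: left-lcm gives L₀, ord ≤ 3.
Differentiate: ansatz ord ≤ ord L₀ ⇒ L.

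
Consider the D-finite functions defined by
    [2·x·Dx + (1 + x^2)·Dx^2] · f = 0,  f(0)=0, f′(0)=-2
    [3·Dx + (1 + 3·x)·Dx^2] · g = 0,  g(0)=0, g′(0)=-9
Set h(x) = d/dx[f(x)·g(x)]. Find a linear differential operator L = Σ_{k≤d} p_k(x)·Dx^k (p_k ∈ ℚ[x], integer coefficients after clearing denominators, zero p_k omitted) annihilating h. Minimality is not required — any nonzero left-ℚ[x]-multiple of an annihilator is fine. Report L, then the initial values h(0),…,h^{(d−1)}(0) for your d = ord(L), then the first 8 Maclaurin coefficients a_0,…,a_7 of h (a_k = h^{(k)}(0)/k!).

L = (264 + 1260·x + 1008·x^2 + 3420·x^3 + 3240·x^4 + 4212·x^5 + 324·x^7) + (178 + 660·x + 3828·x^2 + 7308·x^3 + 12960·x^4 + 10044·x^5 + 11340·x^6 + 324·x^7 + 1134·x^8)·Dx + (132 + 608·x + 1728·x^2 + 4568·x^3 + 6456·x^4 + 8856·x^5 + 5184·x^6 + 5544·x^7 + 324·x^8 + 648·x^9)·Dx^2 + (13 + 102·x + 341·x^2 + 744·x^3 + 1138·x^4 + 1236·x^5 + 1386·x^6 + 648·x^7 + 657·x^8 + 54·x^9 + 81·x^10)·Dx^3  (order 3).
h: a_k = 0, 36, -81, 192, -1125/2, 8316/5, -48573/10, 71424/5, …
ICs: h(0) = 0, h′(0) = 36, h′′(0) = -162.

f: a_k = 0, -2, 0, 2/3, 0, -2/5, 0, 2/7, …
g: a_k = 0, -9, 27/2, -27, 243/4, -729/5, 729/2, -6561/7, …
f·g: L₀ = L_f ⊗_s L_g, ord ≤ 2·2.
h=h₀': d/dx-closure on L₀ ⇒ L.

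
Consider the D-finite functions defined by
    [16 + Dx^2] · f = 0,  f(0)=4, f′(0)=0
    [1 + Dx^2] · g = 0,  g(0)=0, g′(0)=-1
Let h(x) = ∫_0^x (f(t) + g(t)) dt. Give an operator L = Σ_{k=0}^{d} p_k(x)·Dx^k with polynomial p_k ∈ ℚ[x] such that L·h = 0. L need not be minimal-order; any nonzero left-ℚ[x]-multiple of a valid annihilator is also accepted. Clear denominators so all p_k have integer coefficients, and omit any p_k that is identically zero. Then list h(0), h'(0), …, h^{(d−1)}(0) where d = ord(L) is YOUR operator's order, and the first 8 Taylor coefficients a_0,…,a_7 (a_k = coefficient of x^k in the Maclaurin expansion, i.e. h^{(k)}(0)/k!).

L = 16·Dx + 17·Dx^3 + Dx^5  (order 5).
h: a_k = 0, 4, -1/2, -32/3, 1/24, 128/15, -1/720, -1024/315, …
ICs: h(0) = 0, h′(0) = 4, h′′(0) = -1, h′′′(0) = -64, h′′′′(0) = 1.

f: a_k = 4, 0, -32, 0, 128/3, 0, -1024/45, 0, …
g: a_k = 0, -1, 0, 1/6, 0, -1/120, 0, 1/5040, …
h₀=f+g: left-lcm gives L₀, ord ≤ 4.
h=∫₀ˣh₀: take L = L₀·Dx.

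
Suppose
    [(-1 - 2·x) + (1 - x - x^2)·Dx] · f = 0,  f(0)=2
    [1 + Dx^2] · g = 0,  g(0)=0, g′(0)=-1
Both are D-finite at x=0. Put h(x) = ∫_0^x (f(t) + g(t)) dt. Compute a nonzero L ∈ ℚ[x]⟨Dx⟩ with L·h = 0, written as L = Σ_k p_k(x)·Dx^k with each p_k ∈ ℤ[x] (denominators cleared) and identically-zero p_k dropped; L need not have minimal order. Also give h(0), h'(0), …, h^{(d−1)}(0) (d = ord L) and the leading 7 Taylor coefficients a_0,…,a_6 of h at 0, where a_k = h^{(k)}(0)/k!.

f: a_k = 2, 2, 4, 6, 10, 16, 26, …
g: a_k = 0, -1, 0, 1/6, 0, -1/120, 0, …
h₀=f+g: left-lcm gives L₀, ord ≤ 3.
Integrate: L := L₀·Dx.
L = (19 + 48·x + 31·x^2 + 24·x^3 + 5·x^4 + 2·x^5)·Dx + (-5 + x + 4·x^2 + 7·x^3 + 6·x^4 + 3·x^5 + x^6)·Dx^2 + (19 + 48·x + 31·x^2 + 24·x^3 + 5·x^4 + 2·x^5)·Dx^3 + (-5 + x + 4·x^2 + 7·x^3 + 6·x^4 + 3·x^5 + x^6)·Dx^4  (order 4).
h: a_k = 0, 2, 1/2, 4/3, 37/24, 2, 1919/720, …
ICs: h(0) = 0, h′(0) = 2, h′′(0) = 1, h′′′(0) = 8.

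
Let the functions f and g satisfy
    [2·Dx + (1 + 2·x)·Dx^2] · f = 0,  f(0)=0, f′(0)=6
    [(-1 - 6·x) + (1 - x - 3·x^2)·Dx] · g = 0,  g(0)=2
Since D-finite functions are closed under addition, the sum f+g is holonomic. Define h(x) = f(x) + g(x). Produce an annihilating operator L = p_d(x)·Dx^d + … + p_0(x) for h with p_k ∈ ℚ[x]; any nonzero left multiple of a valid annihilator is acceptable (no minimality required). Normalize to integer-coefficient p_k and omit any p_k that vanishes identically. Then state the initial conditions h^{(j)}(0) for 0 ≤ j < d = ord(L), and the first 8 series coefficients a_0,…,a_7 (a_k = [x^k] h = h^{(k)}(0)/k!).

L = (-74 - 412·x - 948·x^2 - 864·x^3 - 648·x^4)·Dx + (-17 - 212·x - 890·x^2 - 1644·x^3 - 1764·x^4 - 1080·x^5)·Dx^2 + (5 + 27·x + 33·x^2 - 68·x^3 - 276·x^4 - 396·x^5 - 216·x^6)·Dx^3  (order 3).
h: a_k = 2, 8, 2, 22, 26, 496/5, 162, 3422/7, …
ICs: h(0) = 2, h′(0) = 8, h′′(0) = 4.

f: a_k = 0, 6, -6, 8, -12, 96/5, -32, 384/7, …
g: a_k = 2, 2, 8, 14, 38, 80, 194, 434, …
Weyl lclm of L_f,L_g ⇒ L₀ (ord ≤ 3).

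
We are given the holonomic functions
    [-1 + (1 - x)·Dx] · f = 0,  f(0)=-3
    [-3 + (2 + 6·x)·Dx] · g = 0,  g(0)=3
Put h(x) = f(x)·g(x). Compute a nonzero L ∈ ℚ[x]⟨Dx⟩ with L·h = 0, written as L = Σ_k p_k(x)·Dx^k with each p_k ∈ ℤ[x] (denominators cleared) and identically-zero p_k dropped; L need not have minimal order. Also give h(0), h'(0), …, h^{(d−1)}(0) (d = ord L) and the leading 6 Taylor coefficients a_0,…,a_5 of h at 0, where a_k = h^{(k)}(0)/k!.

f: a_k = -3, -3, -3, -3, -3, -3, …
g: a_k = 3, 9/2, -27/8, 81/16, -1215/128, 5103/256, …
Sym-product of L_f,L_g gives L₀ (≤ ord 1).
L = (5 + 3·x) + (-2 - 4·x + 6·x^2)·Dx  (order 1).
h: a_k = -9, -45/2, -99/8, -441/16, 117/128, -15075/256, …
ICs: h(0) = -9.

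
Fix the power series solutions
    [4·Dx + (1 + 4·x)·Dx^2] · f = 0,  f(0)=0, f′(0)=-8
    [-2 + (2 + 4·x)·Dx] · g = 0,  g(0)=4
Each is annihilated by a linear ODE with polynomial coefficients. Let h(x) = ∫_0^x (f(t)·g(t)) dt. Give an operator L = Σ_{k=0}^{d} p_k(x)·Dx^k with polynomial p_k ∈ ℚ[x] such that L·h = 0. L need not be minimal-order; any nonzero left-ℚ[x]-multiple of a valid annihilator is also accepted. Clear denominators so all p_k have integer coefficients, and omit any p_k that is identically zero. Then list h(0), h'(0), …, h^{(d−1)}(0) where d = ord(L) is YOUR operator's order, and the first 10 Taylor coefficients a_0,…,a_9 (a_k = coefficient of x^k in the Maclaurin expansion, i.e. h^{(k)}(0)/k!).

f: a_k = 0, -8, 16, -128/3, 128, -2048/5, 4096/3, -32768/7, 16384, -524288/9, …
g: a_k = 4, 4, -2, 2, -5/2, 7/2, -21/4, 33/4, -429/32, 715/32, …
f·g: L₀ = L_f ⊗_s L_g, ord ≤ 2·1.
h=∫h₀ ⇒ L = L₀·Dx.
L = (-1 + 4·x)·Dx + (2 + 4·x)·Dx^2 + (1 + 8·x + 20·x^2 + 16·x^3)·Dx^3  (order 3).
h: a_k = 0, 0, -16, 32/3, -68/3, 176/3, -7418/45, 17068/35, -209709/140, 1492478/315, …
ICs: h(0) = 0, h′(0) = 0, h′′(0) = -32.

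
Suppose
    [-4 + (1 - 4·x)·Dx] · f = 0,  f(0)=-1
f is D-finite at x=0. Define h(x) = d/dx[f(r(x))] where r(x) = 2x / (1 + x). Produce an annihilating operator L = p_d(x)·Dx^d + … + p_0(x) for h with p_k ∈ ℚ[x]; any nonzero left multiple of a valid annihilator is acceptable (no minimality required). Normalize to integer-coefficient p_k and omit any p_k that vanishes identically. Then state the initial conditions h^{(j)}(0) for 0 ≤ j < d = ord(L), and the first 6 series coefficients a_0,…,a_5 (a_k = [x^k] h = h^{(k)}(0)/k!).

f: a_k = -1, -4, -16, -64, -256, -1024, …
h₀=f(r): pull back L_f along r ⇒ L₀.
h₀' ⇒ L via d/dx closure of L₀.
L = 14 + (-1 + 7·x)·Dx  (order 1).
h: a_k = -8, -112, -1176, -10976, -96040, -806736, …
ICs: h(0) = -8.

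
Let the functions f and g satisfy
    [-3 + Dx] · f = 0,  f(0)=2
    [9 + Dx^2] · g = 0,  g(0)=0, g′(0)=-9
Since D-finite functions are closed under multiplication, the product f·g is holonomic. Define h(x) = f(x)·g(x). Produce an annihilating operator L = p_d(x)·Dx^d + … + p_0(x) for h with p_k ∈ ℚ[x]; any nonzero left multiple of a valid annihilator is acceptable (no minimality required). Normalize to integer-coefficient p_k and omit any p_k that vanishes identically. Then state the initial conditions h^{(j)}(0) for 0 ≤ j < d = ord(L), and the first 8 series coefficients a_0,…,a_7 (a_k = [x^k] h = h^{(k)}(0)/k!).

L = 18 - 6·Dx + Dx^2  (order 2).
h: a_k = 0, -18, -54, -54, 0, 243/5, 243/5, 729/35, …
ICs: h(0) = 0, h′(0) = -18.

f: a_k = 2, 6, 9, 9, 27/4, 81/20, 81/40, 243/280, …
g: a_k = 0, -9, 0, 27/2, 0, -243/40, 0, 729/560, …
Product ⇒ symmetric product L₀, ord ≤ 2.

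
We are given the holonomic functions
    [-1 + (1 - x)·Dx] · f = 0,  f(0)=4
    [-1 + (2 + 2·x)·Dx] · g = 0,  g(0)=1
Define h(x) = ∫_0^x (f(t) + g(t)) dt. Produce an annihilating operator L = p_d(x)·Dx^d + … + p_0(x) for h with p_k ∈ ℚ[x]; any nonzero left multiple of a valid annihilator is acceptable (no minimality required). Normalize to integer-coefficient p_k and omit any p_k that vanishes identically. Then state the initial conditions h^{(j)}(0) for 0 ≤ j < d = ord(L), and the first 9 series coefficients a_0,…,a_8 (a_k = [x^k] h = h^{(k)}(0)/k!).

f: a_k = 4, 4, 4, 4, 4, 4, 4, 4, 4, …
g: a_k = 1, 1/2, -1/8, 1/16, -5/128, 7/256, -21/1024, 33/2048, -429/32768, …
f+g: L₀ = lclm(L_f,L_g), ord ≤ 1+1.
h=∫h₀ ⇒ L = L₀·Dx.
L = (-5 - 3·x)·Dx + (9 + 14·x + 9·x^2)·Dx^2 + (-2 - 6·x + 2·x^2 + 6·x^3)·Dx^3  (order 3).
h: a_k = 0, 5, 9/4, 31/24, 65/64, 507/640, 1031/1536, 4075/7168, 8225/16384, …
ICs: h(0) = 0, h′(0) = 5, h′′(0) = 9/2.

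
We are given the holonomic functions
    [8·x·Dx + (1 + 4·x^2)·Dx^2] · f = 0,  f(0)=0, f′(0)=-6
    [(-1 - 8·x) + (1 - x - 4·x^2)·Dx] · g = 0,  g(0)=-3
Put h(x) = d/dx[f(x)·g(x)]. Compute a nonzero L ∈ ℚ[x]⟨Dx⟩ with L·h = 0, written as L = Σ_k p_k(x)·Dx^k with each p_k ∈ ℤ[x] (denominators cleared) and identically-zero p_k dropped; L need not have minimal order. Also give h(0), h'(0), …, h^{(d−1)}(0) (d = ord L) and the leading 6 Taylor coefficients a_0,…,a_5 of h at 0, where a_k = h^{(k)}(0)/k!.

f: a_k = 0, -6, 0, 8, 0, -96/5, …
g: a_k = -3, -3, -15, -27, -87, -195, …
Product ⇒ symmetric product L₀, ord ≤ 2.
h=h₀': d/dx-closure on L₀ ⇒ L.
L = (14 + 408·x^2 + 384·x^3 + 2304·x^4) + (4 + 34·x + 48·x^2 + 280·x^3 + 384·x^4 + 1536·x^5)·Dx + (-1 - 11·x^2 + 16·x^3 + 20·x^4 + 64·x^5 + 192·x^6)·Dx^2  (order 2).
h: a_k = 18, 36, 198, 552, 2298, 30348/5, …
ICs: h(0) = 18, h′(0) = 36.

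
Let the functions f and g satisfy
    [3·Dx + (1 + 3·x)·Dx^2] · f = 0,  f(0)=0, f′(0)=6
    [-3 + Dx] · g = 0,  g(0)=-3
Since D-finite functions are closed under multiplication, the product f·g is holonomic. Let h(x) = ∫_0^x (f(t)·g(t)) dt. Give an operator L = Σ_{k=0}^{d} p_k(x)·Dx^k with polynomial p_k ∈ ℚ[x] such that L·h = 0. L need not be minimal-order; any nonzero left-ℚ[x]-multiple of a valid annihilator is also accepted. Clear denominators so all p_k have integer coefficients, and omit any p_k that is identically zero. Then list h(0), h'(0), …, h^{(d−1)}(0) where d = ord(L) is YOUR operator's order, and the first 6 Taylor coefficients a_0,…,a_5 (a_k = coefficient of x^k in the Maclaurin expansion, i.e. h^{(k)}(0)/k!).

L = 27·x·Dx + (-3 - 18·x)·Dx^2 + (1 + 3·x)·Dx^3  (order 3).
h: a_k = 0, 0, -9, -9, -27/2, 0, …
ICs: h(0) = 0, h′(0) = 0, h′′(0) = -18.

f: a_k = 0, 6, -9, 18, -81/2, 486/5, …
g: a_k = -3, -9, -27/2, -27/2, -81/8, -243/40, …
L₀ := L_f ⊗_s L_g (sym. prod.), ord ≤ 2.
h=∫h₀ ⇒ L = L₀·Dx.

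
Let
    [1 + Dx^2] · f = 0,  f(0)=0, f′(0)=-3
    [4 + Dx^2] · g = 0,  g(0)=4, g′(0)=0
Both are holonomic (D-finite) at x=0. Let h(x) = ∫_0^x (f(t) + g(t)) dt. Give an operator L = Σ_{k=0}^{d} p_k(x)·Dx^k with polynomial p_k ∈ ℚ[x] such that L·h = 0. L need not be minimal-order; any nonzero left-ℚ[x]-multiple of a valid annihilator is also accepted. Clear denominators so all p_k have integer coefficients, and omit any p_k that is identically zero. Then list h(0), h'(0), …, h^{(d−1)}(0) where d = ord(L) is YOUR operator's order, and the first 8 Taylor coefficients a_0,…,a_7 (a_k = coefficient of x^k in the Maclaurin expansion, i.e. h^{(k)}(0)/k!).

L = 4·Dx + 5·Dx^3 + Dx^5  (order 5).
h: a_k = 0, 4, -3/2, -8/3, 1/8, 8/15, -1/240, -16/315, …
ICs: h(0) = 0, h′(0) = 4, h′′(0) = -3, h′′′(0) = -16, h′′′′(0) = 3.

f: a_k = 0, -3, 0, 1/2, 0, -1/40, 0, 1/1680, …
g: a_k = 4, 0, -8, 0, 8/3, 0, -16/45, 0, …
Sum ⇒ L₀ = lclm(L_f,L_g) in ℚ(x)⟨Dx⟩.
∫: right-multiply L₀ by Dx.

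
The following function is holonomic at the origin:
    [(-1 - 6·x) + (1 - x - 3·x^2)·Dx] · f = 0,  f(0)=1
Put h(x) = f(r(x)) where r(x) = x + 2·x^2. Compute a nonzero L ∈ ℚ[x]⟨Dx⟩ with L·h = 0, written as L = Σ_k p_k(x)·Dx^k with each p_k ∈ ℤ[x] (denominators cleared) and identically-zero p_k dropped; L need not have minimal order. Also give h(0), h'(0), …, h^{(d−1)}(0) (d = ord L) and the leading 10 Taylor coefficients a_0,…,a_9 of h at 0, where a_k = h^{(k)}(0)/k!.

f: a_k = 1, 1, 4, 7, 19, 40, 97, 217, 508, 1159, …
h₀=f(r): pull back L_f along r ⇒ L₀.
L = (1 + 10·x + 36·x^2 + 48·x^3) + (-1 + x + 5·x^2 + 12·x^3 + 12·x^4)·Dx  (order 1).
h: a_k = 1, 1, 6, 23, 77, 276, 1009, 3589, 12870, 46235, …
ICs: h(0) = 1.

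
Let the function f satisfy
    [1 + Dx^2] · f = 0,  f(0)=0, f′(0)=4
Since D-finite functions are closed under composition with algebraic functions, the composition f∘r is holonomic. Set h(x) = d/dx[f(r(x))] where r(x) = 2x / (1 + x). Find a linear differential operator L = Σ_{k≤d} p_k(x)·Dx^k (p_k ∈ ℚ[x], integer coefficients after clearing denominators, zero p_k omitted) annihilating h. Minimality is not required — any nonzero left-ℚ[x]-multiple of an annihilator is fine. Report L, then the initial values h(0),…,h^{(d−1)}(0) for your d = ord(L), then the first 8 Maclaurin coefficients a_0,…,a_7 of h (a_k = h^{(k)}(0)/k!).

f: a_k = 0, 4, 0, -2/3, 0, 1/30, 0, -1/1260, …
f∘r: x↦r, Dx↦Dx/r' in L_f ⇒ L₀.
h₀' ⇒ L via d/dx closure of L₀.
L = (10 + 12·x + 6·x^2) + (6 + 18·x + 18·x^2 + 6·x^3)·Dx + (1 + 4·x + 6·x^2 + 4·x^3 + x^4)·Dx^2  (order 2).
h: a_k = 8, -16, 8, 32, -344/3, 240, -17672/45, 24256/45, …
ICs: h(0) = 8, h′(0) = -16.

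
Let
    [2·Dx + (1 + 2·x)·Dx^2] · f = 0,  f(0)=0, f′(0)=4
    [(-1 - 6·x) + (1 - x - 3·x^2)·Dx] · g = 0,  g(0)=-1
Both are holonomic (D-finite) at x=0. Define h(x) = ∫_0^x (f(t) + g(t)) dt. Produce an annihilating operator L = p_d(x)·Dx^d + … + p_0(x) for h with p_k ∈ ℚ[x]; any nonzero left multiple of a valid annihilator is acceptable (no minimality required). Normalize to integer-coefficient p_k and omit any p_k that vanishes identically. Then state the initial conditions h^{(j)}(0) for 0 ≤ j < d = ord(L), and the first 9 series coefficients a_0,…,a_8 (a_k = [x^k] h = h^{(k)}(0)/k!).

L = (-74 - 412·x - 948·x^2 - 864·x^3 - 648·x^4)·Dx^2 + (-17 - 212·x - 890·x^2 - 1644·x^3 - 1764·x^4 - 1080·x^5)·Dx^3 + (5 + 27·x + 33·x^2 - 68·x^3 - 276·x^4 - 396·x^5 - 216·x^6)·Dx^4  (order 4).
h: a_k = 0, -1, 3/2, -8/3, -5/12, -27/5, -68/15, -355/21, -1263/56, …
ICs: h(0) = 0, h′(0) = -1, h′′(0) = 3, h′′′(0) = -16.

f: a_k = 0, 4, -4, 16/3, -8, 64/5, -64/3, 256/7, -64, …
g: a_k = -1, -1, -4, -7, -19, -40, -97, -217, -508, …
h₀=f+g: left-lcm gives L₀, ord ≤ 3.
∫: right-multiply L₀ by Dx.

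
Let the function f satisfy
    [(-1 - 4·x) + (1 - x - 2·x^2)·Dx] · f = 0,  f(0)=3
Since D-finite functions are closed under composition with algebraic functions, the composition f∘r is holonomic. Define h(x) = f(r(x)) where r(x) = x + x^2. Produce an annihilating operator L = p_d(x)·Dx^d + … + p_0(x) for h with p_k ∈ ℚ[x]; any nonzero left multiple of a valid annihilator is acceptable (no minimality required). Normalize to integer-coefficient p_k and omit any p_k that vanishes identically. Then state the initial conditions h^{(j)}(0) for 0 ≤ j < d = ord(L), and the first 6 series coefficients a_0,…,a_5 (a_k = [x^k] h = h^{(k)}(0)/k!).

f: a_k = 3, 3, 9, 15, 33, 63, …
Change of var in L_f (x↦r) gives L₀.
L = (1 + 6·x + 12·x^2 + 8·x^3) + (-1 + x + 3·x^2 + 4·x^3 + 2·x^4)·Dx  (order 1).
h: a_k = 3, 3, 12, 33, 87, 240, …
ICs: h(0) = 3.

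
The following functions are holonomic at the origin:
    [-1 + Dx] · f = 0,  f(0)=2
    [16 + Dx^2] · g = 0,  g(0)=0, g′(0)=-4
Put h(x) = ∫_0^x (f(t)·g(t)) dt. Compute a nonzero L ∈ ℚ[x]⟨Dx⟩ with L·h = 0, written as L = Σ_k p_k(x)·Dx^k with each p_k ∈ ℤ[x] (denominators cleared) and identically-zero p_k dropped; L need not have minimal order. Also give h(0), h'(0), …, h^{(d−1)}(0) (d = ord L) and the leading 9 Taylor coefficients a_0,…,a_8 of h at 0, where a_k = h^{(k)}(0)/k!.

f: a_k = 2, 2, 1, 1/3, 1/12, 1/60, 1/360, 1/2520, 1/20160, …
g: a_k = 0, -4, 0, 32/3, 0, -128/15, 0, 1024/315, 0, …
Sym-product of L_f,L_g gives L₀ (≤ ord 2).
h=∫₀ˣh₀: take L = L₀·Dx.
L = 17·Dx - 2·Dx^2 + Dx^3  (order 3).
h: a_k = 0, 0, -4, -8/3, 13/3, 4, -101/90, -611/315, -727/5040, …
ICs: h(0) = 0, h′(0) = 0, h′′(0) = -8.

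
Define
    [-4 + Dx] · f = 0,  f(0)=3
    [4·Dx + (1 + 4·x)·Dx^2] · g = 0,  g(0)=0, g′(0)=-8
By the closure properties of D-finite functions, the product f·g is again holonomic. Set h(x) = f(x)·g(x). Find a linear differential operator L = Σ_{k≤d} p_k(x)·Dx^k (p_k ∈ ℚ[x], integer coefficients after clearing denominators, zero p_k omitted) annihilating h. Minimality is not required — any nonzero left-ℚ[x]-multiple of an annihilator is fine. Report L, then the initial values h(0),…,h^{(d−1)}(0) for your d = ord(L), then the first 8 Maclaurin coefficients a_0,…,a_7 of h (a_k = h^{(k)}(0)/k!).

f: a_k = 3, 12, 24, 32, 32, 128/5, 256/15, 1024/105, …
g: a_k = 0, -8, 16, -128/3, 128, -2048/5, 4096/3, -32768/7, …
h₀=f·g: eliminate ⇒ L₀, order ≤ 1·2.
L = 64·x + (-4 - 32·x)·Dx + (1 + 4·x)·Dx^2  (order 2).
h: a_k = 0, -24, -48, -128, 0, -2304/5, 3584/3, -94208/21, …
ICs: h(0) = 0, h′(0) = -24.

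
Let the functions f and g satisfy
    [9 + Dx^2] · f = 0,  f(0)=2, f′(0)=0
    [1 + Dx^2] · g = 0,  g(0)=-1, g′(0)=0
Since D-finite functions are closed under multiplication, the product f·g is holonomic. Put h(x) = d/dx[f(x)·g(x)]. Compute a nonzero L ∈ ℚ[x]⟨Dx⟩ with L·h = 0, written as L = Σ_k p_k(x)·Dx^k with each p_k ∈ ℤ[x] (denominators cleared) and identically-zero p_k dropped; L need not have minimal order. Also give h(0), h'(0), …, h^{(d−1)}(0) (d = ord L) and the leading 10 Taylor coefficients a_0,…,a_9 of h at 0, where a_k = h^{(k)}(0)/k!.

f: a_k = 2, 0, -9, 0, 27/4, 0, -81/40, 0, 729/2240, 0, …
g: a_k = -1, 0, 1/2, 0, -1/24, 0, 1/720, 0, -1/40320, 0, …
f·g: L₀ = L_f ⊗_s L_g, ord ≤ 2·2.
h₀' ⇒ L via d/dx closure of L₀.
L = 64 + 20·Dx^2 + Dx^4  (order 4).
h: a_k = 0, 20, 0, -136/3, 0, 104/3, 0, -4112/315, 0, 1640/567, …
ICs: h(0) = 0, h′(0) = 20, h′′(0) = 0, h′′′(0) = -272.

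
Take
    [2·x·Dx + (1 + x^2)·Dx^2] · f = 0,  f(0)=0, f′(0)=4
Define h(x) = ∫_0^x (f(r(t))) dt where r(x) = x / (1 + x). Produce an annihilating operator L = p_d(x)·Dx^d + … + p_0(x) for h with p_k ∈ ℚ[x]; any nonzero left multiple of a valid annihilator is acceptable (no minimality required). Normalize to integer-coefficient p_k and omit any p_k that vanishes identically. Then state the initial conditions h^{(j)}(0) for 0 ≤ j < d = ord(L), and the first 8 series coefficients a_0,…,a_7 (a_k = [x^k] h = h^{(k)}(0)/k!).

f: a_k = 0, 4, 0, -4/3, 0, 4/5, 0, -4/7, …
f∘r: x↦r, Dx↦Dx/r' in L_f ⇒ L₀.
h=∫₀ˣh₀: take L = L₀·Dx.
L = (2 + 4·x)·Dx^2 + (1 + 2·x + 2·x^2)·Dx^3  (order 3).
h: a_k = 0, 0, 2, -4/3, 2/3, 0, -8/15, 16/21, …
ICs: h(0) = 0, h′(0) = 0, h′′(0) = 4.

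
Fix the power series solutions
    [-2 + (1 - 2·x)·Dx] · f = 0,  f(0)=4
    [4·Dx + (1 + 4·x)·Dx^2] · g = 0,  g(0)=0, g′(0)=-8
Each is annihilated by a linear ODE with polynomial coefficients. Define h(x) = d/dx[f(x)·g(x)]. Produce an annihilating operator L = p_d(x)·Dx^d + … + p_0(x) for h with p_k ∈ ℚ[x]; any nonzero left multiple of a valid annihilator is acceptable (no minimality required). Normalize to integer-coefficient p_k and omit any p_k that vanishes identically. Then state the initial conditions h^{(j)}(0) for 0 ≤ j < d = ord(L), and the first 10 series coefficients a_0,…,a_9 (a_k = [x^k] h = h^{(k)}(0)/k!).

L = 32 + (-2 + 40·x)·Dx + (-1 - 2·x + 8·x^2)·Dx^2  (order 2).
h: a_k = -32, 0, -512, 2048/3, -19456/3, 86016/5, -454656/5, 11075584/35, -48480256/35, 334561280/63, …
ICs: h(0) = -32, h′(0) = 0.

f: a_k = 4, 8, 16, 32, 64, 128, 256, 512, 1024, 2048, …
g: a_k = 0, -8, 16, -128/3, 128, -2048/5, 4096/3, -32768/7, 16384, -524288/9, …
f·g: L₀ = L_f ⊗_s L_g, ord ≤ 1·2.
h₀' ⇒ L via d/dx closure of L₀.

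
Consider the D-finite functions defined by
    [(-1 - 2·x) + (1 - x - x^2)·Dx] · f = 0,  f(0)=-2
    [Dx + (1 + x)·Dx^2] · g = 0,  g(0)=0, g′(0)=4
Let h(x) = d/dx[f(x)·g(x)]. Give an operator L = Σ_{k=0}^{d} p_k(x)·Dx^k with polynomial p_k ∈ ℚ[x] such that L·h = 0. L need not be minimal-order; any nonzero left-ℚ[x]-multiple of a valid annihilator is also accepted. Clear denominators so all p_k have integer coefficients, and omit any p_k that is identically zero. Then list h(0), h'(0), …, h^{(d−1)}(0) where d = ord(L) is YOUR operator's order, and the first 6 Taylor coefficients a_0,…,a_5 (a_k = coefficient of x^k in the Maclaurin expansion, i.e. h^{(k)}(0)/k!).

f: a_k = -2, -2, -4, -6, -10, -16, …
g: a_k = 0, 4, -2, 4/3, -1, 4/5, …
Sym-product of L_f,L_g gives L₀ (≤ ord 2).
Differentiate: ansatz ord ≤ ord L₀ ⇒ L.
L = (26 + 54·x + 36·x^2) + (7 + 37·x + 60·x^2 + 28·x^3)·Dx + (-3 - 4·x + 6·x^2 + 11·x^3 + 4·x^4)·Dx^2  (order 2).
h: a_k = -8, -8, -44, -200/3, -494/3, -1448/5, …
ICs: h(0) = -8, h′(0) = -8.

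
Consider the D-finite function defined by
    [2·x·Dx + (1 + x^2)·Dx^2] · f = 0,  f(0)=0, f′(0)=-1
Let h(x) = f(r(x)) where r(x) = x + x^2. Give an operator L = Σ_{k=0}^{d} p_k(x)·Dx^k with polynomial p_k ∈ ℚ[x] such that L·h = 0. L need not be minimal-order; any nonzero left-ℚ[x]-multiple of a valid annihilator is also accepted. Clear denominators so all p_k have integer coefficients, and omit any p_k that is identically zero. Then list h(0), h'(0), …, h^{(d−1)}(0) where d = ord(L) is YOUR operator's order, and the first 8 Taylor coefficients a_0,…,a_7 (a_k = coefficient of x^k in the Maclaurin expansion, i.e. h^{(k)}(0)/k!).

f: a_k = 0, -1, 0, 1/3, 0, -1/5, 0, 1/7, …
h₀=f(r): pull back L_f along r ⇒ L₀.
L = (-2 + 2·x + 8·x^2 + 12·x^3 + 6·x^4)·Dx + (1 + 2·x + x^2 + 4·x^3 + 5·x^4 + 2·x^5)·Dx^2  (order 2).
h: a_k = 0, -1, -1, 1/3, 1, 4/5, -2/3, -13/7, …
ICs: h(0) = 0, h′(0) = -1.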